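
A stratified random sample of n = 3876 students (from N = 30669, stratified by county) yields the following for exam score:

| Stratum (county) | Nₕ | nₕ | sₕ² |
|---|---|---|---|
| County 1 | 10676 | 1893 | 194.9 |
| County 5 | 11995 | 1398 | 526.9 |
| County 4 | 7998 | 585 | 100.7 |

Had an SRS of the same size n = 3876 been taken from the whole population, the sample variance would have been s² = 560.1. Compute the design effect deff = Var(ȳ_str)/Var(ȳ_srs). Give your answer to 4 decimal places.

Var(ȳ_str) = Σ Wₕ²(1−fₕ)sₕ²/nₕ with Wₕ = Nₕ/30669:
  County 1: (10676/30669)²·(1−1893/10676)·194.9/1893 = 0.010263924
  County 5: (11995/30669)²·(1−1398/11995)·526.9/1398 = 0.050933671
  County 4: (7998/30669)²·(1−585/7998)·100.7/585 = 0.010850501
  → Var(ȳ_str) = 0.072048096.
Var(ȳ_srs) = (1 − 3876/30669)·560.1/3876 = 0.1262419.
deff = 0.072048096 / 0.1262419 = 0.5707.

0.5707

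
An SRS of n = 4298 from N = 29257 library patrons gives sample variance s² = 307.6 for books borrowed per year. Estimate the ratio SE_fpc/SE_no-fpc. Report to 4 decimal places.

f = n/N = 4298/29257 = 0.14690501.
SE_no-fpc = √(s²/n) = 0.26752228; SE_fpc = √((1−f)s²/n) = 0.24709198.
Ratio = √(1−f) = 0.92363141.

0.9236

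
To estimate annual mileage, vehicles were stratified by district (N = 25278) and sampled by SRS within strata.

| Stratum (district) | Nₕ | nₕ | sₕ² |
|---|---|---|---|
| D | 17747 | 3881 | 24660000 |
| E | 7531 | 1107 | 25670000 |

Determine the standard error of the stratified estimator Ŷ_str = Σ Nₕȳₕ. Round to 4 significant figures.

Var(Ŷ_str) = Σₕ Nₕ²(1 − fₕ)sₕ²/nₕ.
D: 17747²·(1 − 3881/17747)·24660000/3881 = 1.5635997 × 10^12.
E: 7531²·(1 − 1107/7531)·25670000/1107 = 1.1218542 × 10^12.
Sum = 2.6854539 × 10^12.
SE = √(2.6854539 × 10^12) = 1.639 × 10^6.

1.639 × 10^6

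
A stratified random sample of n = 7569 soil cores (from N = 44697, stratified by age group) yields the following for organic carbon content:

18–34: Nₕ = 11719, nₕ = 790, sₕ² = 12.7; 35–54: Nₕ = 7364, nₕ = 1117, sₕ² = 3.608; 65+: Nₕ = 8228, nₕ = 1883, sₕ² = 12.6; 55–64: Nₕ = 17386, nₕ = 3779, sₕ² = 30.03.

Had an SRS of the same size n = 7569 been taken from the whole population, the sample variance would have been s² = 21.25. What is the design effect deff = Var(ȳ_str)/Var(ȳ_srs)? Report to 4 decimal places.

Var(ȳ_str) = Σ Wₕ²(1−fₕ)sₕ²/nₕ with Wₕ = Nₕ/44697:
  18–34: (11719/44697)²·(1−790/11719)·12.7/790 = 0.0010306017
  35–54: (7364/44697)²·(1−1117/7364)·3.608/1117 = 7.4377554 × 10^-5
  65+: (8228/44697)²·(1−1883/8228)·12.6/1883 = 1.7485956 × 10^-4
  55–64: (17386/44697)²·(1−3779/17386)·30.03/3779 = 9.4098728 × 10^-4
  → Var(ȳ_str) = 0.0022208261.
Var(ȳ_srs) = (1 − 7569/44697)·21.25/7569 = 0.0023320809.
deff = 0.0022208261 / 0.0023320809 = 0.9523.

0.9523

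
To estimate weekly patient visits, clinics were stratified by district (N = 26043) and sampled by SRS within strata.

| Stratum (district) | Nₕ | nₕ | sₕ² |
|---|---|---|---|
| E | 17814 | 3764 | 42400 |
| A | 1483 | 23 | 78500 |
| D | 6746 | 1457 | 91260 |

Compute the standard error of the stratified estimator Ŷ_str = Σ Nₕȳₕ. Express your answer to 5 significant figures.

111550

Var(Ŷ_str) = Σₕ Nₕ²(1 − fₕ)sₕ²/nₕ.
E: 17814²·(1 − 3764/17814)·42400/3764 = 2.8193826 × 10^9.
A: 1483²·(1 − 23/1483)·78500/23 = 7.3898535 × 10^9.
D: 6746²·(1 − 1457/6746)·91260/1457 = 2.2348111 × 10^9.
Sum = 1.2444047 × 10^10.
SE = √(1.2444047 × 10^10) = 111550.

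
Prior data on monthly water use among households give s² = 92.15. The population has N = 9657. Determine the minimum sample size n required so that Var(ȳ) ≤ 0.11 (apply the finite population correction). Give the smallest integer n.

Without fpc, n₀ = s²/D = 92.15/0.11 = 837.7273.
With fpc, (1 − n/N)·s²/n ≤ D requires n ≥ n₀/(1 + n₀/N) = 837.7273/(1 + 837.7273/9657) = 770.8569.
Rounding up, n = 771.

771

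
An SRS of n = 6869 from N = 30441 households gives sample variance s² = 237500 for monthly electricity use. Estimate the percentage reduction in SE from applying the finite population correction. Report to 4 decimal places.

12.0028

f = n/N = 6869/30441 = 0.22564962.
SE_no-fpc = √(s²/n) = 5.8801046; SE_fpc = √((1−f)s²/n) = 5.1743262.
Ratio = √(1−f) = 0.87997181. Reduction = 100·(1 − 0.87997181) = 12.0028%.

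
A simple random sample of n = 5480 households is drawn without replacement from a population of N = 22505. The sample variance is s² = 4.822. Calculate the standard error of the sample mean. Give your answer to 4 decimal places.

Under SRS without replacement, Var(ȳ) = (1 − f)·s²/n with f = n/N = 5480/22505 = 0.24350144.
Var(ȳ) = (1 − 0.24350144)·4.822/5480 = 0.75649856·8.7992701 × 10^-4 = 6.6566351 × 10^-4.
SE(ȳ) = √(6.6566351 × 10^-4) = 0.0258.

0.0258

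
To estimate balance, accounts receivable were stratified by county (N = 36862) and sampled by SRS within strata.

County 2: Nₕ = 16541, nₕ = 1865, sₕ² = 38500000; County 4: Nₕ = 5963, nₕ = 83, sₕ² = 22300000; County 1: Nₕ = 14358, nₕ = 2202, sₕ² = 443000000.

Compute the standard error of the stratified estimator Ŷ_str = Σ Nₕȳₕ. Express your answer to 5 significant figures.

7.0388 × 10^6

Var(Ŷ_str) = Σₕ Nₕ²(1 − fₕ)sₕ²/nₕ.
County 2: 16541²·(1 − 1865/16541)·38500000/1865 = 5.011311 × 10^12.
County 4: 5963²·(1 − 83/5963)·22300000/83 = 9.4203905 × 10^12.
County 1: 14358²·(1 − 2202/14358)·443000000/2202 = 3.5113252 × 10^13.
Sum = 4.9544954 × 10^13.
SE = √(4.9544954 × 10^13) = 7.0388 × 10^6.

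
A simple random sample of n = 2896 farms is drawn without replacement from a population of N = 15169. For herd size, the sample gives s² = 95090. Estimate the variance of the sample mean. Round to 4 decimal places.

Under SRS without replacement, Var(ȳ) = (1 − f)·s²/n with f = n/N = 2896/15169 = 0.19091568.
Var(ȳ) = (1 − 0.19091568)·95090/2896 = 0.80908432·32.834945 = 26.566239.

26.5662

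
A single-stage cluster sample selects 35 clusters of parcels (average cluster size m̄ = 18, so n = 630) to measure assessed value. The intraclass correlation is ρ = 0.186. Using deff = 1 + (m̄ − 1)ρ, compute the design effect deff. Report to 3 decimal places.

deff = 1 + (18 − 1)·0.186 = 1 + 3.162 = 4.162.

4.162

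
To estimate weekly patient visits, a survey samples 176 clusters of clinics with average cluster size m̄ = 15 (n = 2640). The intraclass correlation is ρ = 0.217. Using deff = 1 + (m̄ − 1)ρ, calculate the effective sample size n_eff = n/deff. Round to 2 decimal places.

653.79

deff = 1 + (15 − 1)·0.217 = 1 + 3.038 = 4.038.
n_eff = 2640 / 4.038 = 653.79.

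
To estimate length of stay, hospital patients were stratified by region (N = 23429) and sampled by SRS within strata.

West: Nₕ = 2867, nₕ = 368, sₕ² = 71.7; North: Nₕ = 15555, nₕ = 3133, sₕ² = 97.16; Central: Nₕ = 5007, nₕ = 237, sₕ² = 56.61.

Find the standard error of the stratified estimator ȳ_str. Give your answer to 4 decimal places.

Var(ȳ_str) = Σₕ Wₕ²(1 − fₕ)sₕ²/nₕ with Wₕ = Nₕ/N, N = 23429.
West: Wₕ = 0.12236971; term = 0.12236971²·(1 − 0.12835717)·71.7/368 = 0.0025430669.
North: Wₕ = 0.66392078; term = 0.66392078²·(1 − 0.20141434)·97.16/3133 = 0.010916443.
Central: Wₕ = 0.21370951; term = 0.21370951²·(1 − 0.04733373)·56.61/237 = 0.010392817.
Sum = 0.023852327.
SE = √(0.023852327) = 0.1544.

0.1544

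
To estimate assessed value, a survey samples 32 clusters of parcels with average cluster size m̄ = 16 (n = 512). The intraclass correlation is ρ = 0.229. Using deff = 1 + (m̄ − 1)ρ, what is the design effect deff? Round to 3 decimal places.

4.435

deff = 1 + (16 − 1)·0.229 = 1 + 3.435 = 4.435.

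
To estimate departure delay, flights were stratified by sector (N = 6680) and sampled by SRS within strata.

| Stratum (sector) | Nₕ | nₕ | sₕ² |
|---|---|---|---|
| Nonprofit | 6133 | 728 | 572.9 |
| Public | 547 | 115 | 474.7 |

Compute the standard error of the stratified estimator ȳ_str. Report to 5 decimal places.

0.77876

Var(ȳ_str) = Σₕ Wₕ²(1 − fₕ)sₕ²/nₕ with Wₕ = Nₕ/N, N = 6680.
Nonprofit: Wₕ = 0.91811377; term = 0.91811377²·(1 − 0.11870210)·572.9/728 = 0.58460588.
Public: Wₕ = 0.08188623; term = 0.08188623²·(1 − 0.21023766)·474.7/115 = 0.021859466.
Sum = 0.60646535.
SE = √(0.60646535) = 0.77876.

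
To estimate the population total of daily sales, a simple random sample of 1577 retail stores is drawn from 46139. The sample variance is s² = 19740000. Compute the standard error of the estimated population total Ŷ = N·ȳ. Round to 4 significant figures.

Var(Ŷ) = N²·Var(ȳ) = N²·(1 − n/N)·s²/n.
f = 1577/46139 = 0.03417933; Var(ȳ) = 0.96582067·19740000/1577 = 12089.601.
Var(Ŷ) = 46139² · 12089.601 = 2.5736431 × 10^13.
SE(Ŷ) = √(2.5736431 × 10^13) = 5.073 × 10^6.

5.073 × 10^6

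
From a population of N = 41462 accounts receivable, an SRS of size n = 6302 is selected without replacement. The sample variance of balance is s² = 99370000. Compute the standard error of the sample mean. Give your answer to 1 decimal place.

Under SRS without replacement, Var(ȳ) = (1 − f)·s²/n with f = n/N = 6302/41462 = 0.15199460.
Var(ȳ) = (1 − 0.15199460)·99370000/6302 = 0.84800540·15768.01 = 13371.358.
SE(ȳ) = √(13371.358) = 115.6.

115.6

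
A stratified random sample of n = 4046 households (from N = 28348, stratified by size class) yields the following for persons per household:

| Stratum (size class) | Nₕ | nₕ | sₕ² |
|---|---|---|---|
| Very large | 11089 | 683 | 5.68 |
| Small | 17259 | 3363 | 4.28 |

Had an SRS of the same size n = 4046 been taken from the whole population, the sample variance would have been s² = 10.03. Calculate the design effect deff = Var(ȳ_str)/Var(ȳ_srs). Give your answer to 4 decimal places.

Var(ȳ_str) = Σ Wₕ²(1−fₕ)sₕ²/nₕ with Wₕ = Nₕ/28348:
  Very large: (11089/28348)²·(1−683/11089)·5.68/683 = 0.0011941503
  Small: (17259/28348)²·(1−3363/17259)·4.28/3363 = 3.798197 × 10^-4
  → Var(ȳ_str) = 0.00157397.
Var(ȳ_srs) = (1 − 4046/28348)·10.03/4046 = 0.0021251747.
deff = 0.00157397 / 0.0021251747 = 0.7406.

0.7406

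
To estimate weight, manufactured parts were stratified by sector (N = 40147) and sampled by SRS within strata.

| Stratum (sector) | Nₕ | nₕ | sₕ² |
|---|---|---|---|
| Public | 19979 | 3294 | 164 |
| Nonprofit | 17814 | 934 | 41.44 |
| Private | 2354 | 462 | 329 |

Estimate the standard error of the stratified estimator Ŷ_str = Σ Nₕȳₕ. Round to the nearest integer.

Var(Ŷ_str) = Σₕ Nₕ²(1 − fₕ)sₕ²/nₕ.
Public: 19979²·(1 − 3294/19979)·164/3294 = 1.6596641 × 10^7.
Nonprofit: 17814²·(1 − 934/17814)·41.44/934 = 1.3341565 × 10^7.
Private: 2354²·(1 − 462/2354)·329/462 = 3.1716227 × 10^6.
Sum = 3.3109829 × 10^7.
SE = √(3.3109829 × 10^7) = 5754.

5754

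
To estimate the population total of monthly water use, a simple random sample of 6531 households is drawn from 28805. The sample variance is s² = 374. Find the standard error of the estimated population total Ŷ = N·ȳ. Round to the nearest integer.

6061

Var(Ŷ) = N²·Var(ȳ) = N²·(1 − n/N)·s²/n.
f = 6531/28805 = 0.22673147; Var(ȳ) = 0.77326853·374/6531 = 0.044281493.
Var(Ŷ) = 28805² · 0.044281493 = 3.6741596 × 10^7.
SE(Ŷ) = √(3.6741596 × 10^7) = 6061.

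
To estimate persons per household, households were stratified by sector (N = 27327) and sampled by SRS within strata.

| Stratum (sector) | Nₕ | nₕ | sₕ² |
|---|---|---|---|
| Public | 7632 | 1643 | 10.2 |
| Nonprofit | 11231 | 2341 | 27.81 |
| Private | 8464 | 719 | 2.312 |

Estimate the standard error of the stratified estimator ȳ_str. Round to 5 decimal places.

0.04744

Var(ȳ_str) = Σₕ Wₕ²(1 − fₕ)sₕ²/nₕ with Wₕ = Nₕ/N, N = 27327.
Public: Wₕ = 0.27928422; term = 0.27928422²·(1 − 0.21527778)·10.2/1643 = 3.799893 × 10^-4.
Nonprofit: Wₕ = 0.41098547; term = 0.41098547²·(1 − 0.20844092)·27.81/2341 = 0.0015883121.
Private: Wₕ = 0.30973030; term = 0.30973030²·(1 − 0.08494802)·2.312/719 = 2.822748 × 10^-4.
Sum = 0.0022505762.
SE = √(0.0022505762) = 0.04744.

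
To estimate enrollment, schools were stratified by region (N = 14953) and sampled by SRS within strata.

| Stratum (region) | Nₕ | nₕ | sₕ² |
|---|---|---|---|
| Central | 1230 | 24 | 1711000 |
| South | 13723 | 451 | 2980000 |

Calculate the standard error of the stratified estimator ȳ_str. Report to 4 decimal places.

76.5198

Var(ȳ_str) = Σₕ Wₕ²(1 − fₕ)sₕ²/nₕ with Wₕ = Nₕ/N, N = 14953.
Central: Wₕ = 0.08225774; term = 0.08225774²·(1 − 0.01951220)·1711000/24 = 472.97101.
South: Wₕ = 0.91774226; term = 0.91774226²·(1 − 0.03286453)·2980000/451 = 5382.3073.
Sum = 5855.2783.
SE = √(5855.2783) = 76.5198.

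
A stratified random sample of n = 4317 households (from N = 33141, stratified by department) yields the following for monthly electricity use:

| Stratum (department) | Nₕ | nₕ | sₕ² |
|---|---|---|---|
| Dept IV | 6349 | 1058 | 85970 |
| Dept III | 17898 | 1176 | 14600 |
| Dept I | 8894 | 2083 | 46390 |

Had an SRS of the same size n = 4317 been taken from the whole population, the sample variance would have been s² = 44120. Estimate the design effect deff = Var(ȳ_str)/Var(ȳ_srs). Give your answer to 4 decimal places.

Var(ȳ_str) = Σ Wₕ²(1−fₕ)sₕ²/nₕ with Wₕ = Nₕ/33141:
  Dept IV: (6349/33141)²·(1−1058/6349)·85970/1058 = 2.4852674
  Dept III: (17898/33141)²·(1−1176/17898)·14600/1176 = 3.3830393
  Dept I: (8894/33141)²·(1−2083/8894)·46390/2083 = 1.228321
  → Var(ȳ_str) = 7.0966277.
Var(ȳ_srs) = (1 − 4317/33141)·44120/4317 = 8.8887787.
deff = 7.0966277 / 8.8887787 = 0.7984.

0.7984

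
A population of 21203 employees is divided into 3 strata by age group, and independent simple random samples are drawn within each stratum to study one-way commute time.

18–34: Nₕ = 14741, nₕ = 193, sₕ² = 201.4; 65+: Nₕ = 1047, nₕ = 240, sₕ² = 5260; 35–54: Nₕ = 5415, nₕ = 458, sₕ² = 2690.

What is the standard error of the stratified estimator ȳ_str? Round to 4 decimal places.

0.9432

Var(ȳ_str) = Σₕ Wₕ²(1 − fₕ)sₕ²/nₕ with Wₕ = Nₕ/N, N = 21203.
18–34: Wₕ = 0.69523181; term = 0.69523181²·(1 − 0.01309273)·201.4/193 = 0.49778037.
65+: Wₕ = 0.04937980; term = 0.04937980²·(1 − 0.22922636)·5260/240 = 0.041190787.
35–54: Wₕ = 0.25538839; term = 0.25538839²·(1 − 0.08457987)·2690/458 = 0.35067884.
Sum = 0.88965.
SE = √(0.88965) = 0.9432.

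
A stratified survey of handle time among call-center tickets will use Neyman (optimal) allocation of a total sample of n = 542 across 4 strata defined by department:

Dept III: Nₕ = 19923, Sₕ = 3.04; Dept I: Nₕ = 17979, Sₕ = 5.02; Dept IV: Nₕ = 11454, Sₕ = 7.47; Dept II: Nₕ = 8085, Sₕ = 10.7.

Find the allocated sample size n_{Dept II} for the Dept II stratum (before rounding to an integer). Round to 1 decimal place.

Neyman allocation: nₕ = n·NₕSₕ / Σⱼ NⱼSⱼ.
Σ NⱼSⱼ = 19923·3.04 + 17979·5.02 + 11454·7.47 + 8085·10.7 = 322891.38.
n_{Dept II} = 542·8085·10.7 / 322891.38 = 145.2.

145.2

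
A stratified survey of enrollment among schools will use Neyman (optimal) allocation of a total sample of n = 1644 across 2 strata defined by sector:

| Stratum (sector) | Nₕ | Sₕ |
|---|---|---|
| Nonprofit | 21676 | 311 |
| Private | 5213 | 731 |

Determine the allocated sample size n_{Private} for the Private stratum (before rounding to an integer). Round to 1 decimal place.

Neyman allocation: nₕ = n·NₕSₕ / Σⱼ NⱼSⱼ.
Σ NⱼSⱼ = 21676·311 + 5213·731 = 1.0551939 × 10^7.
n_{Private} = 1644·5213·731 / (1.0551939 × 10^7) = 593.7.

593.7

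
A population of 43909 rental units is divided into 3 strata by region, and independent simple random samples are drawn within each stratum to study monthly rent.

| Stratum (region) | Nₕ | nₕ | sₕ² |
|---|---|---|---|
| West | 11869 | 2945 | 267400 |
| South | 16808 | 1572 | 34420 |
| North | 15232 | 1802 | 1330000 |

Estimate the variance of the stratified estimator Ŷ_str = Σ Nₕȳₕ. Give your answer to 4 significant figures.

1.662 × 10^11

Var(Ŷ_str) = Σₕ Nₕ²(1 − fₕ)sₕ²/nₕ.
West: 11869²·(1 − 2945/11869)·267400/2945 = 9.6172254 × 10^9.
South: 16808²·(1 − 1572/16808)·34420/1572 = 5.6071907 × 10^9.
North: 15232²·(1 − 1802/15232)·1330000/1802 = 1.5098361 × 10^11.
Sum = 1.6620803 × 10^11.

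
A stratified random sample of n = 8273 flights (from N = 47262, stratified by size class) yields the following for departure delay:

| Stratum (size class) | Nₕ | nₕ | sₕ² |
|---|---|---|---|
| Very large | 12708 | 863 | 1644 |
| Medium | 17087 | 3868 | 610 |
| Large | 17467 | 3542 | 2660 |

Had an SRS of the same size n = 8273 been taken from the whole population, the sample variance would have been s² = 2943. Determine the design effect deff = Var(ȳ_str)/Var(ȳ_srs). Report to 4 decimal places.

Var(ȳ_str) = Σ Wₕ²(1−fₕ)sₕ²/nₕ with Wₕ = Nₕ/47262:
  Very large: (12708/47262)²·(1−863/12708)·1644/863 = 0.1283746
  Medium: (17087/47262)²·(1−3868/17087)·610/3868 = 0.015947169
  Large: (17467/47262)²·(1−3542/17467)·2660/3542 = 0.08177535
  → Var(ȳ_str) = 0.22609712.
Var(ȳ_srs) = (1 − 8273/47262)·2943/8273 = 0.29346563.
deff = 0.22609712 / 0.29346563 = 0.7704.

0.7704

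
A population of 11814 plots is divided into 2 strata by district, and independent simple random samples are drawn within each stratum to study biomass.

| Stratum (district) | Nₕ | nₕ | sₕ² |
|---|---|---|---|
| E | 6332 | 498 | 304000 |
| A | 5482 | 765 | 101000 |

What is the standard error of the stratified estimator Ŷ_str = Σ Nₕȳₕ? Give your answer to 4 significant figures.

Var(Ŷ_str) = Σₕ Nₕ²(1 − fₕ)sₕ²/nₕ.
E: 6332²·(1 − 498/6332)·304000/498 = 2.2550261 × 10^10.
A: 5482²·(1 − 765/5482)·101000/765 = 3.4140104 × 10^9.
Sum = 2.5964271 × 10^10.
SE = √(2.5964271 × 10^10) = 161100.

161100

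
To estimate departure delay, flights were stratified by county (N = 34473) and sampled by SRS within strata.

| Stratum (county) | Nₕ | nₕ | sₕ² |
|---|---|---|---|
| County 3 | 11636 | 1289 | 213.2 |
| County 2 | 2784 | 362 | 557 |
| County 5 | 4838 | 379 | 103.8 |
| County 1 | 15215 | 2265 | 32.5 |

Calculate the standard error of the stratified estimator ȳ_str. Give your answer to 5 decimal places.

Var(ȳ_str) = Σₕ Wₕ²(1 − fₕ)sₕ²/nₕ with Wₕ = Nₕ/N, N = 34473.
County 3: Wₕ = 0.33753952; term = 0.33753952²·(1 − 0.11077690)·213.2/1289 = 0.016756923.
County 2: Wₕ = 0.08075885; term = 0.08075885²·(1 − 0.13002874)·557/362 = 0.0087303536.
County 5: Wₕ = 0.14034172; term = 0.14034172²·(1 − 0.07833816)·103.8/379 = 0.0049716818.
County 1: Wₕ = 0.44135990; term = 0.44135990²·(1 − 0.14886625)·32.5/2265 = 0.0023790234.
Sum = 0.032837982.
SE = √(0.032837982) = 0.18121.

0.18121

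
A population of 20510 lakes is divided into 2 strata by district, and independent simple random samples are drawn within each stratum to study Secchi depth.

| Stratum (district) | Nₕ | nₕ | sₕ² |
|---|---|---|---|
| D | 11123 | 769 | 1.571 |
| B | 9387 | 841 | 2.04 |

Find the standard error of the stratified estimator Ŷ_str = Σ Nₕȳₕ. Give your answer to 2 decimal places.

655.64

Var(Ŷ_str) = Σₕ Nₕ²(1 − fₕ)sₕ²/nₕ.
D: 11123²·(1 − 769/11123)·1.571/769 = 235277.25.
B: 9387²·(1 − 841/9387)·2.04/841 = 194591.51.
Sum = 429868.76.
SE = √(429868.76) = 655.64.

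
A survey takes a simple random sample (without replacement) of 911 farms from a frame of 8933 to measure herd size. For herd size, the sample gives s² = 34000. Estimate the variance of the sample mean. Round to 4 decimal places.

Under SRS without replacement, Var(ȳ) = (1 − f)·s²/n with f = n/N = 911/8933 = 0.10198142.
Var(ȳ) = (1 − 0.10198142)·34000/911 = 0.89801858·37.321625 = 33.515512.

33.5155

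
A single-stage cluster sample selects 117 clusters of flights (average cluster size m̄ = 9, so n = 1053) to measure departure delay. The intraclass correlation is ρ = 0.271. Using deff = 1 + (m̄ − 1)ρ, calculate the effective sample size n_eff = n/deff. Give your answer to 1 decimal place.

deff = 1 + (9 − 1)·0.271 = 1 + 2.168 = 3.168.
n_eff = 1053 / 3.168 = 332.4.

332.4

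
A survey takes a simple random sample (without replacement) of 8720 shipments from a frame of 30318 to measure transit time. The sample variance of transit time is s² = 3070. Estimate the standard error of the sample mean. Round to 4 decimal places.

Under SRS without replacement, Var(ȳ) = (1 − f)·s²/n with f = n/N = 8720/30318 = 0.28761792.
Var(ȳ) = (1 − 0.28761792)·3070/8720 = 0.71238208·0.35206422 = 0.25080424.
SE(ȳ) = √(0.25080424) = 0.5008.

0.5008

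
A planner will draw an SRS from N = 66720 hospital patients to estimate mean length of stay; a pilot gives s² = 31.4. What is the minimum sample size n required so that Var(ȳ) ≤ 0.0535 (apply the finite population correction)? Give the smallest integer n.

Without fpc, n₀ = s²/D = 31.4/0.0535 = 586.9159.
With fpc, (1 − n/N)·s²/n ≤ D requires n ≥ n₀/(1 + n₀/N) = 586.9159/(1 + 586.9159/66720) = 581.7980.
Rounding up, n = 582.

582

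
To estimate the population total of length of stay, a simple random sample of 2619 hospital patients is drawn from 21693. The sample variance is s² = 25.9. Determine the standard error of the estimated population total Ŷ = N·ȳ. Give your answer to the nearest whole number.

2023

Var(Ŷ) = N²·Var(ȳ) = N²·(1 − n/N)·s²/n.
f = 2619/21693 = 0.12073019; Var(ȳ) = 0.87926981·25.9/2619 = 0.0086953372.
Var(Ŷ) = 21693² · 0.0086953372 = 4.0919061 × 10^6.
SE(Ŷ) = √(4.0919061 × 10^6) = 2023.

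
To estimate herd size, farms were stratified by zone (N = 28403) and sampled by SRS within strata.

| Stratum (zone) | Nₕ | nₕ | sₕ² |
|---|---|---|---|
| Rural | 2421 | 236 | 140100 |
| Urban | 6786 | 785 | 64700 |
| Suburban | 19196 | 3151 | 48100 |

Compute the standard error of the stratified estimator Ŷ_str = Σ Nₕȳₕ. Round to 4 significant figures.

Var(Ŷ_str) = Σₕ Nₕ²(1 − fₕ)sₕ²/nₕ.
Rural: 2421²·(1 − 236/2421)·140100/236 = 3.1403088 × 10^9.
Urban: 6786²·(1 − 785/6786)·64700/785 = 3.3563876 × 10^9.
Suburban: 19196²·(1 − 3151/19196)·48100/3151 = 4.7016158 × 10^9.
Sum = 1.1198312 × 10^10.
SE = √(1.1198312 × 10^10) = 105800.

105800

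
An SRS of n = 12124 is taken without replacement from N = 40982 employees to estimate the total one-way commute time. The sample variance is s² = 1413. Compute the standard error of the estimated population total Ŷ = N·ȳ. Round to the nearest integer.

Var(Ŷ) = N²·Var(ȳ) = N²·(1 − n/N)·s²/n.
f = 12124/40982 = 0.29583720; Var(ȳ) = 0.70416280·1413/12124 = 0.082067143.
Var(Ŷ) = 40982² · 0.082067143 = 1.3783376 × 10^8.
SE(Ŷ) = √(1.3783376 × 10^8) = 11740.

11740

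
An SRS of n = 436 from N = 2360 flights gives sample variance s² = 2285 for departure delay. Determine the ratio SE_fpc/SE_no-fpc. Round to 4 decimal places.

f = n/N = 436/2360 = 0.18474576.
SE_no-fpc = √(s²/n) = 2.289285; SE_fpc = √((1−f)s²/n) = 2.0670281.
Ratio = √(1−f) = 0.90291430.

0.9029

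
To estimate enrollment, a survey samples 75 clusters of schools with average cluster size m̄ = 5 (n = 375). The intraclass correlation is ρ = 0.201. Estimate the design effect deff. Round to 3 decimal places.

deff = 1 + (5 − 1)·0.201 = 1 + 0.804 = 1.804.

1.804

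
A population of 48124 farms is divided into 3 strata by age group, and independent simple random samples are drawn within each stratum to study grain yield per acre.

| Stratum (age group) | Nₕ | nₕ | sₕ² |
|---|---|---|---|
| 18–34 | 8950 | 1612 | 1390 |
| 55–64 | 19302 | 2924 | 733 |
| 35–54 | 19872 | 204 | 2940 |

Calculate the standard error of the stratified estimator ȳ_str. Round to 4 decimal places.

1.5782

Var(ȳ_str) = Σₕ Wₕ²(1 − fₕ)sₕ²/nₕ with Wₕ = Nₕ/N, N = 48124.
18–34: Wₕ = 0.18597789; term = 0.18597789²·(1 − 0.18011173)·1390/1612 = 0.024452714.
55–64: Wₕ = 0.40108885; term = 0.40108885²·(1 − 0.15148689)·733/2924 = 0.034218924.
35–54: Wₕ = 0.41293326; term = 0.41293326²·(1 − 0.01026570)·2940/204 = 2.4321788.
Sum = 2.4908504.
SE = √(2.4908504) = 1.5782.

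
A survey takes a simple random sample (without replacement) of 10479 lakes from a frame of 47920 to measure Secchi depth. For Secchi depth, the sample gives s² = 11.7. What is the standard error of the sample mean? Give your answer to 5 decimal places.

Under SRS without replacement, Var(ȳ) = (1 − f)·s²/n with f = n/N = 10479/47920 = 0.21867696.
Var(ȳ) = (1 − 0.21867696)·11.7/10479 = 0.78132304·0.0011165188 = 8.7236182 × 10^-4.
SE(ȳ) = √(8.7236182 × 10^-4) = 0.02954.

0.02954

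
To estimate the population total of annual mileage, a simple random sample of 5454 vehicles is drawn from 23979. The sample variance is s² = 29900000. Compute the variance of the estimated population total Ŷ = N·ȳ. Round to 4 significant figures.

2.435 × 10^12

Var(Ŷ) = N²·Var(ȳ) = N²·(1 − n/N)·s²/n.
f = 5454/23979 = 0.22744902; Var(ȳ) = 0.77255098·29900000/5454 = 4235.2905.
Var(Ŷ) = 23979² · 4235.2905 = 2.43526 × 10^12.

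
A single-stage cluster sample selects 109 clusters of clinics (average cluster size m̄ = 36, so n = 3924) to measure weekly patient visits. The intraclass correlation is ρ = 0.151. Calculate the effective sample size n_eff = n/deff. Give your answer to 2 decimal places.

deff = 1 + (36 − 1)·0.151 = 1 + 5.285 = 6.285.
n_eff = 3924 / 6.285 = 624.34.

624.34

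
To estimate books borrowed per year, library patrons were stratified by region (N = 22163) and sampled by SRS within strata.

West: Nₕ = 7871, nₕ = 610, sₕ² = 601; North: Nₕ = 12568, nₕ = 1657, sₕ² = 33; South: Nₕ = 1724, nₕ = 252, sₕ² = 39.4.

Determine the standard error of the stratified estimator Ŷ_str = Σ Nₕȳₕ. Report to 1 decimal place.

7709.5

Var(Ŷ_str) = Σₕ Nₕ²(1 − fₕ)sₕ²/nₕ.
West: 7871²·(1 − 610/7871)·601/610 = 5.6308115 × 10^7.
North: 12568²·(1 − 1657/12568)·33/1657 = 2.7310029 × 10^6.
South: 1724²·(1 − 252/1724)·39.4/252 = 396771.76.
Sum = 5.943589 × 10^7.
SE = √(5.943589 × 10^7) = 7709.5.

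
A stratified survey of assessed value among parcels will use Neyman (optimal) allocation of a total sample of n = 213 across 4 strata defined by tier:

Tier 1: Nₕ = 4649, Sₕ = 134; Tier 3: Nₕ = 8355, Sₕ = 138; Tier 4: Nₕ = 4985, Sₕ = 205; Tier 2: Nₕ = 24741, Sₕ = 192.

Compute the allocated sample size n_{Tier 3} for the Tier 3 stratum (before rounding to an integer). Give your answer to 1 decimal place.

Neyman allocation: nₕ = n·NₕSₕ / Σⱼ NⱼSⱼ.
Σ NⱼSⱼ = 4649·134 + 8355·138 + 4985·205 + 24741·192 = 7.548153 × 10^6.
n_{Tier 3} = 213·8355·138 / (7.548153 × 10^6) = 32.5.

32.5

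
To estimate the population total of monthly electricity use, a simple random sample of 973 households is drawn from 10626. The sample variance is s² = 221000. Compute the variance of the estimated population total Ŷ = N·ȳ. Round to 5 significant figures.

2.3298 × 10^10

Var(Ŷ) = N²·Var(ȳ) = N²·(1 − n/N)·s²/n.
f = 973/10626 = 0.09156785; Var(ȳ) = 0.90843215·221000/973 = 206.33454.
Var(Ŷ) = 10626² · 206.33454 = 2.329762 × 10^10.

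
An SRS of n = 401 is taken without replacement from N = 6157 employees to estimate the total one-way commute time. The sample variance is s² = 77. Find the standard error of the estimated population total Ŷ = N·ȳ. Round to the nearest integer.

2609

Var(Ŷ) = N²·Var(ȳ) = N²·(1 − n/N)·s²/n.
f = 401/6157 = 0.06512912; Var(ȳ) = 0.93487088·77/401 = 0.17951386.
Var(Ŷ) = 6157² · 0.17951386 = 6.8051279 × 10^6.
SE(Ŷ) = √(6.8051279 × 10^6) = 2609.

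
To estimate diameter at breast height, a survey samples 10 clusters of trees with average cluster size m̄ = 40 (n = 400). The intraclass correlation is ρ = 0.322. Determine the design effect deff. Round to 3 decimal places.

deff = 1 + (40 − 1)·0.322 = 1 + 12.558 = 13.558.

13.558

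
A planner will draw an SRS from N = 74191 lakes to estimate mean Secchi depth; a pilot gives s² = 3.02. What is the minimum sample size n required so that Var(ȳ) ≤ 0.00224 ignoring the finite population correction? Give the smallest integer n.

Without fpc, n₀ = s²/D = 3.02/0.00224 = 1348.2143.
Rounding up, n = 1349.

1349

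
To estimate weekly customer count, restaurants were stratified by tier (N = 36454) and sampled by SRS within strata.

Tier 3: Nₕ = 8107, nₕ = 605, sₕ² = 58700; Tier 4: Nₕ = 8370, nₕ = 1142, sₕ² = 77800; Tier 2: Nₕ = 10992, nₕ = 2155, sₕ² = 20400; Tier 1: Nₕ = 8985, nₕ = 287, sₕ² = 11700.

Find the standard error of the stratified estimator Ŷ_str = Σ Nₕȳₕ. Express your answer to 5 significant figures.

Var(Ŷ_str) = Σₕ Nₕ²(1 − fₕ)sₕ²/nₕ.
Tier 3: 8107²·(1 − 605/8107)·58700/605 = 5.9009232 × 10^9.
Tier 4: 8370²·(1 − 1142/8370)·77800/1142 = 4.121517 × 10^9.
Tier 2: 10992²·(1 − 2155/10992)·20400/2155 = 9.1952696 × 10^8.
Tier 1: 8985²·(1 − 287/8985)·11700/287 = 3.1859683 × 10^9.
Sum = 1.4127935 × 10^10.
SE = √(1.4127935 × 10^10) = 118860.

118860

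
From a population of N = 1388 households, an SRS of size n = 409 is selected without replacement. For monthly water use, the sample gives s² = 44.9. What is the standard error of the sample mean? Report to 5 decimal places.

0.27826

Under SRS without replacement, Var(ȳ) = (1 − f)·s²/n with f = n/N = 409/1388 = 0.29466859.
Var(ȳ) = (1 − 0.29466859)·44.9/409 = 0.70533141·0.10977995 = 0.077431248.
SE(ȳ) = √(0.077431248) = 0.27826.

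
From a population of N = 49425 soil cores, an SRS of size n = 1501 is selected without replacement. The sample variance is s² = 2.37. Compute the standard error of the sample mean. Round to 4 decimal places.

0.0391

Under SRS without replacement, Var(ȳ) = (1 − f)·s²/n with f = n/N = 1501/49425 = 0.03036925.
Var(ȳ) = (1 − 0.03036925)·2.37/1501 = 0.96963075·0.0015789474 = 0.0015309959.
SE(ȳ) = √(0.0015309959) = 0.0391.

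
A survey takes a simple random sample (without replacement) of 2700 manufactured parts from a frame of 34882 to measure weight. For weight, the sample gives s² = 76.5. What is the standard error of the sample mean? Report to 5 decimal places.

Under SRS without replacement, Var(ȳ) = (1 − f)·s²/n with f = n/N = 2700/34882 = 0.07740382.
Var(ȳ) = (1 − 0.07740382)·76.5/2700 = 0.92259618·0.028333333 = 0.026140225.
SE(ȳ) = √(0.026140225) = 0.16168.

0.16168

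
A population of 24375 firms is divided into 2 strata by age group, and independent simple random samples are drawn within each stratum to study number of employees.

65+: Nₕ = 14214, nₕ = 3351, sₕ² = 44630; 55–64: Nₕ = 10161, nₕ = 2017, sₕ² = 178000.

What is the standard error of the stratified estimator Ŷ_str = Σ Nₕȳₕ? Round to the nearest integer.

96743

Var(Ŷ_str) = Σₕ Nₕ²(1 − fₕ)sₕ²/nₕ.
65+: 14214²·(1 − 3351/14214)·44630/3351 = 2.0564519 × 10^9.
55–64: 10161²·(1 − 2017/10161)·178000/2017 = 7.3027817 × 10^9.
Sum = 9.3592336 × 10^9.
SE = √(9.3592336 × 10^9) = 96743.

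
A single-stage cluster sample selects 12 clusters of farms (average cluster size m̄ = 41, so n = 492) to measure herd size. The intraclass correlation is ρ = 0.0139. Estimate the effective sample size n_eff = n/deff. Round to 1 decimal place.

316.2

deff = 1 + (41 − 1)·0.0139 = 1 + 0.556 = 1.556.
n_eff = 492 / 1.556 = 316.2.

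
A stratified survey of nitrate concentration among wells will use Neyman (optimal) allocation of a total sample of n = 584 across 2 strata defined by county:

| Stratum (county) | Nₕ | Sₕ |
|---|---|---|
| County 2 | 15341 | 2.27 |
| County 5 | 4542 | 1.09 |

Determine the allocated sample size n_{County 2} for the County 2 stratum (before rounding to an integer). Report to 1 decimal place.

511.3

Neyman allocation: nₕ = n·NₕSₕ / Σⱼ NⱼSⱼ.
Σ NⱼSⱼ = 15341·2.27 + 4542·1.09 = 39774.85.
n_{County 2} = 584·15341·2.27 / 39774.85 = 511.3.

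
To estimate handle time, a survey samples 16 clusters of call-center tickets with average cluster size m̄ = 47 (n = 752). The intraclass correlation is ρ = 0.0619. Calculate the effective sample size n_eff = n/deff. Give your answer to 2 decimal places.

195.46

deff = 1 + (47 − 1)·0.0619 = 1 + 2.8474 = 3.8474.
n_eff = 752 / 3.8474 = 195.46.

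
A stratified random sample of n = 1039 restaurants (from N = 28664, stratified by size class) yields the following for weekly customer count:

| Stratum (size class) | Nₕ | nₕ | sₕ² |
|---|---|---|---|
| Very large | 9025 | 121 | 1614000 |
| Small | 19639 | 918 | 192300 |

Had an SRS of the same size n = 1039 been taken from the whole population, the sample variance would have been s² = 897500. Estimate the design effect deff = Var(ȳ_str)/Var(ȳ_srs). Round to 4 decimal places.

Var(ȳ_str) = Σ Wₕ²(1−fₕ)sₕ²/nₕ with Wₕ = Nₕ/28664:
  Very large: (9025/28664)²·(1−121/9025)·1614000/121 = 1304.5987
  Small: (19639/28664)²·(1−918/19639)·192300/918 = 93.737081
  → Var(ȳ_str) = 1398.3358.
Var(ȳ_srs) = (1 − 1039/28664)·897500/1039 = 832.5003.
deff = 1398.3358 / 832.5003 = 1.6797.

1.6797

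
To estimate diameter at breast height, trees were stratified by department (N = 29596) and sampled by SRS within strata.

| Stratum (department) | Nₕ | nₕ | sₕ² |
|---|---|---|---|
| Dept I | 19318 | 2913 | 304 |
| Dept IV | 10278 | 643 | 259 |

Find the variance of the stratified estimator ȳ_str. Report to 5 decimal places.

0.08330

Var(ȳ_str) = Σₕ Wₕ²(1 − fₕ)sₕ²/nₕ with Wₕ = Nₕ/N, N = 29596.
Dept I: Wₕ = 0.65272334; term = 0.65272334²·(1 − 0.15079201)·304/2913 = 0.037757694.
Dept IV: Wₕ = 0.34727666; term = 0.34727666²·(1 − 0.06256081)·259/643 = 0.045538958.
Sum = 0.083296652.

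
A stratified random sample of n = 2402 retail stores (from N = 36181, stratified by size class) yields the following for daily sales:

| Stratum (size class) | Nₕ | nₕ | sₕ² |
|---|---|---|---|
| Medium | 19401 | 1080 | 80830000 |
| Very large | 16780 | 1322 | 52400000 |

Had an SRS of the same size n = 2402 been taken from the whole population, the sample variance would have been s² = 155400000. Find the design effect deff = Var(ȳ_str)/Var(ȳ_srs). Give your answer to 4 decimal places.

0.4665

Var(ȳ_str) = Σ Wₕ²(1−fₕ)sₕ²/nₕ with Wₕ = Nₕ/36181:
  Medium: (19401/36181)²·(1−1080/19401)·80830000/1080 = 20321.744
  Very large: (16780/36181)²·(1−1322/16780)·52400000/1322 = 7853.8745
  → Var(ȳ_str) = 28175.619.
Var(ȳ_srs) = (1 − 2402/36181)·155400000/2402 = 60401.015.
deff = 28175.619 / 60401.015 = 0.4665.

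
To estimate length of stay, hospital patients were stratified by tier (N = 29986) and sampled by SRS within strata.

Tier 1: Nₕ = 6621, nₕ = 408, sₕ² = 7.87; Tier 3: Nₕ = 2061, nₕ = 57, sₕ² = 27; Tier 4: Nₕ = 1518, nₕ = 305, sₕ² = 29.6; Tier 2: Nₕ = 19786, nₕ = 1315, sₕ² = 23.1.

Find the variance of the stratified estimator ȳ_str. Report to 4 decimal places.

Var(ȳ_str) = Σₕ Wₕ²(1 − fₕ)sₕ²/nₕ with Wₕ = Nₕ/N, N = 29986.
Tier 1: Wₕ = 0.22080304; term = 0.22080304²·(1 − 0.06162211)·7.87/408 = 8.8247505 × 10^-4.
Tier 3: Wₕ = 0.06873207; term = 0.06873207²·(1 − 0.02765648)·27/57 = 0.0021758429.
Tier 4: Wₕ = 0.05062362; term = 0.05062362²·(1 − 0.20092227)·29.6/305 = 1.9874095 × 10^-4.
Tier 2: Wₕ = 0.65984126; term = 0.65984126²·(1 − 0.06646113)·23.1/1315 = 0.0071399894.
Sum = 0.010397048.

0.0104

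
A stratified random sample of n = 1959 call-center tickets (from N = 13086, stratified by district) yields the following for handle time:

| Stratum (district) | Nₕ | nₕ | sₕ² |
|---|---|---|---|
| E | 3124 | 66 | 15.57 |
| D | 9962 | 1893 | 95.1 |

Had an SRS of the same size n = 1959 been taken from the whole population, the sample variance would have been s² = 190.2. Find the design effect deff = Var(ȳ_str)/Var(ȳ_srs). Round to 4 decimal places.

0.4451

Var(ȳ_str) = Σ Wₕ²(1−fₕ)sₕ²/nₕ with Wₕ = Nₕ/13086:
  E: (3124/13086)²·(1−66/3124)·15.57/66 = 0.013160711
  D: (9962/13086)²·(1−1893/9962)·95.1/1893 = 0.023582092
  → Var(ȳ_str) = 0.036742803.
Var(ȳ_srs) = (1 − 1959/13086)·190.2/1959 = 0.082555735.
deff = 0.036742803 / 0.082555735 = 0.4451.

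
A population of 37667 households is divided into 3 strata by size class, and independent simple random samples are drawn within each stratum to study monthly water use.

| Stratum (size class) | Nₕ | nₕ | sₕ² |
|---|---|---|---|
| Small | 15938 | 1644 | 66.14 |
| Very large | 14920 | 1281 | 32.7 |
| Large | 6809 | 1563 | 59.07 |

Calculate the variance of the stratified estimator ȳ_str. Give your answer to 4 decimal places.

Var(ȳ_str) = Σₕ Wₕ²(1 − fₕ)sₕ²/nₕ with Wₕ = Nₕ/N, N = 37667.
Small: Wₕ = 0.42312900; term = 0.42312900²·(1 − 0.10314971)·66.14/1644 = 0.0064599315.
Very large: Wₕ = 0.39610269; term = 0.39610269²·(1 − 0.08585791)·32.7/1281 = 0.0036612376.
Large: Wₕ = 0.18076831; term = 0.18076831²·(1 − 0.22954913)·59.07/1563 = 9.5147537 × 10^-4.
Sum = 0.011072644.

0.0111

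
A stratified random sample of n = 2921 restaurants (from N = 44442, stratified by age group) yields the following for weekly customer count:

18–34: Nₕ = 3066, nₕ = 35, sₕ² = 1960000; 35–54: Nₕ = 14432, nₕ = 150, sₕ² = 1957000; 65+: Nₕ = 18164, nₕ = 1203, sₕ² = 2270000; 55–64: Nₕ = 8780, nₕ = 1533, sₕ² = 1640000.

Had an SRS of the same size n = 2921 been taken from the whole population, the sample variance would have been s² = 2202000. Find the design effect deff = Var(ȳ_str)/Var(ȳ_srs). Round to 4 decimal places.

Var(ȳ_str) = Σ Wₕ²(1−fₕ)sₕ²/nₕ with Wₕ = Nₕ/44442:
  18–34: (3066/44442)²·(1−35/3066)·1960000/35 = 263.48684
  35–54: (14432/44442)²·(1−150/14432)·1957000/150 = 1361.5322
  65+: (18164/44442)²·(1−1203/18164)·2270000/1203 = 294.33099
  55–64: (8780/44442)²·(1−1533/8780)·1640000/1533 = 34.464127
  → Var(ȳ_str) = 1953.8142.
Var(ȳ_srs) = (1 − 2921/44442)·2202000/2921 = 704.3037.
deff = 1953.8142 / 704.3037 = 2.7741.

2.7741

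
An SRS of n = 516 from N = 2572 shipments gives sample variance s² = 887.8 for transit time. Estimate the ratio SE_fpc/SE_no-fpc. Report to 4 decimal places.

f = n/N = 516/2572 = 0.20062208.
SE_no-fpc = √(s²/n) = 1.3116946; SE_fpc = √((1−f)s²/n) = 1.172759.
Ratio = √(1−f) = 0.89407937.

0.8941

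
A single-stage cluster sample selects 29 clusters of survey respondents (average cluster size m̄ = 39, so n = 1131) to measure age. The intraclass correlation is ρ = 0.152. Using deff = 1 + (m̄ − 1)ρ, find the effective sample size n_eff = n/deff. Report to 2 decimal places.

deff = 1 + (39 − 1)·0.152 = 1 + 5.776 = 6.776.
n_eff = 1131 / 6.776 = 166.91.

166.91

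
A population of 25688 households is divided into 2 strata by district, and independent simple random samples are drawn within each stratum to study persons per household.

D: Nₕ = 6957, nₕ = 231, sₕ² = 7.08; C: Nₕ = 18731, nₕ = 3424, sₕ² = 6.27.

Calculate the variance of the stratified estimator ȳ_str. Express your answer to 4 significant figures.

0.002969

Var(ȳ_str) = Σₕ Wₕ²(1 − fₕ)sₕ²/nₕ with Wₕ = Nₕ/N, N = 25688.
D: Wₕ = 0.27082685; term = 0.27082685²·(1 − 0.03320397)·7.08/231 = 0.0021733995.
C: Wₕ = 0.72917315; term = 0.72917315²·(1 − 0.18279857)·6.27/3424 = 7.9565399 × 10^-4.
Sum = 0.0029690535.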